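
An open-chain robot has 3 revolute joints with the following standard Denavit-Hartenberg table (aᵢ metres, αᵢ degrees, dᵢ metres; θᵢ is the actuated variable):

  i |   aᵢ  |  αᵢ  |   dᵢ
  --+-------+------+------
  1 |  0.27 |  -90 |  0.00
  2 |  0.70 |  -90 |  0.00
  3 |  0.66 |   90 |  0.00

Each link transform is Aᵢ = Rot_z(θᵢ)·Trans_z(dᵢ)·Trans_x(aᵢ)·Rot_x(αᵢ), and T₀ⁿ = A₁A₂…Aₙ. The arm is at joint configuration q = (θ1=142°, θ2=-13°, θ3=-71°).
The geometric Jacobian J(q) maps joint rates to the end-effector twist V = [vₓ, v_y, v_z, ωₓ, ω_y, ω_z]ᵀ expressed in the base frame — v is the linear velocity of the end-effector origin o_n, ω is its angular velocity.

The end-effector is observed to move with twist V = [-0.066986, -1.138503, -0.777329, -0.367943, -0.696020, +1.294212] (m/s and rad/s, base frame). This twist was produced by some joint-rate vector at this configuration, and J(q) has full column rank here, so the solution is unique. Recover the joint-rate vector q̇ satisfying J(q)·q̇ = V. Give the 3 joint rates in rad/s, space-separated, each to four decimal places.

0.6940 0.7750 -0.6160

o_n = [-1.2994, 0.2233, 0.2058]
J₁: ẑ×o_n = [-0.2233, -1.2994, 0.0000], ω = ẑ
J2: z=[-0.6157, -0.7880, 0.0000] o=[-0.2128, 0.1662, 0.0000] → [-0.1622, 0.1267, -0.8914, -0.6157, -0.7880, 0.0000]
J3: z=[-0.1773, 0.1385, -0.9744] o=[-0.7502, 0.5861, 0.1575] → [-0.3469, 0.5437, 0.1404, -0.1773, 0.1385, -0.9744]
q̇ = J⁺·V = [0.6940, 0.7750, -0.6160]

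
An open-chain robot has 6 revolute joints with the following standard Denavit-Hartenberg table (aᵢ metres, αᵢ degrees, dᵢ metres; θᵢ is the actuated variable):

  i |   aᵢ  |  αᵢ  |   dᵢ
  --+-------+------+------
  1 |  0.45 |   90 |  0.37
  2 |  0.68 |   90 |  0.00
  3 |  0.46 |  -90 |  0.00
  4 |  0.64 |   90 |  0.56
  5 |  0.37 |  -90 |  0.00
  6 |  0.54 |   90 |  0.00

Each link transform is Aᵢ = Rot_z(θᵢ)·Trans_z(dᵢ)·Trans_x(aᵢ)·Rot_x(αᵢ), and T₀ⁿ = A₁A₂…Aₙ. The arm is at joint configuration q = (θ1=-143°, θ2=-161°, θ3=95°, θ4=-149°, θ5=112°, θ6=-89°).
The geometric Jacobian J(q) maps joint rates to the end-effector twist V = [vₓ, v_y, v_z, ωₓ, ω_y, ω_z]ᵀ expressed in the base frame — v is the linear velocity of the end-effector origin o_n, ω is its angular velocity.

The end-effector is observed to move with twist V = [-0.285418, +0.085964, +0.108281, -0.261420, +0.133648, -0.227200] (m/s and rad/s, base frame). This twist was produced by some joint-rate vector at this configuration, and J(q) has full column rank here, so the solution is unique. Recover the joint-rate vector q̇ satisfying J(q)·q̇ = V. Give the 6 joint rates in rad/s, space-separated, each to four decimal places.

0.2910 0.0490 -0.5070 0.0120 -0.0870 0.2080

o_n = [-0.3747, -0.6873, 0.2423]
J₁: ẑ×o_n = [0.6873, -0.3747, 0.0000], ω = ẑ
J2: z=[-0.6018, 0.7986, 0.0000] o=[-0.3594, -0.2708, 0.3700] → [-0.1020, -0.0769, 0.2629, -0.6018, 0.7986, 0.0000]
J3: z=[0.2600, 0.1959, 0.9455] o=[0.1541, 0.1161, 0.1486] → [0.7780, -0.5244, -0.1053, 0.2600, 0.1959, 0.9455]
J4: z=[-0.6998, -0.6365, 0.3243] o=[-0.1520, 0.4593, 0.1617] → [0.3206, -0.0159, 0.6606, -0.6998, -0.6365, 0.3243]
J5: z=[0.1198, -0.5522, -0.8251] o=[-0.0931, -0.2418, 0.6394] → [-0.1483, 0.2799, -0.2089, 0.1198, -0.5522, -0.8251]
J6: z=[-0.3908, 0.7377, -0.5505] o=[-0.4308, -0.3855, 0.6865] → [-0.4939, -0.2045, 0.0766, -0.3908, 0.7377, -0.5505]
q̇ = J⁺·V = [0.2910, 0.0490, -0.5070, 0.0120, -0.0870, 0.2080]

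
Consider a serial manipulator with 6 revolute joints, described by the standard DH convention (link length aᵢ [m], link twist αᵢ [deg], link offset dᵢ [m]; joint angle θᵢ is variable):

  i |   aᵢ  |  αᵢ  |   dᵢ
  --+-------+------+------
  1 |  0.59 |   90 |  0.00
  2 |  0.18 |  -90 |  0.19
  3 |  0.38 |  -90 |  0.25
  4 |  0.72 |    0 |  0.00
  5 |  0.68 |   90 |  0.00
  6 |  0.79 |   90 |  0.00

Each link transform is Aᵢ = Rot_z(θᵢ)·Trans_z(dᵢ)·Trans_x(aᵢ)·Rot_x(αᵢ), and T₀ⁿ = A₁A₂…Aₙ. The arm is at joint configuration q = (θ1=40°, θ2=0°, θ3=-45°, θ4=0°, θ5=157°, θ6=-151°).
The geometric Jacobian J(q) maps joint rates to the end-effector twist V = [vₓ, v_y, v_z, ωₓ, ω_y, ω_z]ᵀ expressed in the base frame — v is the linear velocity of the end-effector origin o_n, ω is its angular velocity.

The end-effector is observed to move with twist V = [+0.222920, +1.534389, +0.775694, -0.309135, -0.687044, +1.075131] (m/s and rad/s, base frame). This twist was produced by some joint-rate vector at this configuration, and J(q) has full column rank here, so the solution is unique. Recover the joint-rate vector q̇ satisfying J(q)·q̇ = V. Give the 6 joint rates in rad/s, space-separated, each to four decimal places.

0.7950 -0.0320 -0.2510 -0.9780 0.2440 -0.5770

o_n = [1.7845, -0.1289, 0.2543]
J₁: ẑ×o_n = [0.1289, 1.7845, -0.0000], ω = ẑ
J2: z=[0.6428, -0.7660, 0.0000] o=[0.4520, 0.3792, 0.0000] → [-0.1948, -0.1634, 0.6941, 0.6428, -0.7660, 0.0000]
J3: z=[-0.0000, -0.0000, 1.0000] o=[0.7120, 0.3494, 0.0000] → [0.4783, 1.0725, 0.0000, -0.0000, -0.0000, 1.0000]
J4: z=[0.0872, 0.9962, 0.0000] o=[1.0905, 0.3163, 0.2500] → [0.0043, -0.0004, -0.7301, 0.0872, 0.9962, 0.0000]
J5: z=[0.0872, 0.9962, 0.0000] o=[1.8078, 0.2535, 0.2500] → [0.0043, -0.0004, -0.0101, 0.0872, 0.9962, 0.0000]
J6: z=[0.3892, -0.0341, -0.9205] o=[1.1842, 0.3081, -0.0157] → [-0.4114, -0.6576, -0.1496, 0.3892, -0.0341, -0.9205]
q̇ = J⁺·V = [0.7950, -0.0320, -0.2510, -0.9780, 0.2440, -0.5770]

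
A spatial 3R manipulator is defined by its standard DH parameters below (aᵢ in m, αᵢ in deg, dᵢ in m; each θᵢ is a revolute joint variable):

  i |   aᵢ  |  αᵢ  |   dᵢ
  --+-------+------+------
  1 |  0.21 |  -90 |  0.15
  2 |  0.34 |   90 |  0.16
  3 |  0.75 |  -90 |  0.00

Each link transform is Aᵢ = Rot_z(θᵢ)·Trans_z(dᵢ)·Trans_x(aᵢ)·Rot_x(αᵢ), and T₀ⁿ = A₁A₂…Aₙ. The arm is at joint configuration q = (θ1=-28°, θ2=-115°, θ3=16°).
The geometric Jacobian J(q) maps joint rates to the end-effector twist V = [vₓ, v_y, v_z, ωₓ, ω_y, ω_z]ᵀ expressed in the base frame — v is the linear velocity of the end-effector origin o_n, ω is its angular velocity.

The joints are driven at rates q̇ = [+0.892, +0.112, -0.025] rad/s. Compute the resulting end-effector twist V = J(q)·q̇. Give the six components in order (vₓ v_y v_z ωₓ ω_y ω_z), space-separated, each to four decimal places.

o_n = [-0.0383, 0.4357, 1.1115]
J₁: ẑ×o_n = [-0.4357, -0.0383, 0.0000], ω = ẑ
J2: z=[0.4695, 0.8829, 0.0000] o=[0.1854, -0.0986, 0.1500] → [0.8490, -0.4514, 0.4484, 0.4695, 0.8829, 0.0000]
J3: z=[-0.8002, 0.4255, -0.4226] o=[0.1337, 0.1101, 0.4581] → [0.4156, 0.5955, -0.1874, -0.8002, 0.4255, -0.4226]
V = J·q̇ = [-0.3040, -0.0996, 0.0549, 0.0726, 0.0883, 0.9026]

-0.3040 -0.0996 0.0549 0.0726 0.0883 0.9026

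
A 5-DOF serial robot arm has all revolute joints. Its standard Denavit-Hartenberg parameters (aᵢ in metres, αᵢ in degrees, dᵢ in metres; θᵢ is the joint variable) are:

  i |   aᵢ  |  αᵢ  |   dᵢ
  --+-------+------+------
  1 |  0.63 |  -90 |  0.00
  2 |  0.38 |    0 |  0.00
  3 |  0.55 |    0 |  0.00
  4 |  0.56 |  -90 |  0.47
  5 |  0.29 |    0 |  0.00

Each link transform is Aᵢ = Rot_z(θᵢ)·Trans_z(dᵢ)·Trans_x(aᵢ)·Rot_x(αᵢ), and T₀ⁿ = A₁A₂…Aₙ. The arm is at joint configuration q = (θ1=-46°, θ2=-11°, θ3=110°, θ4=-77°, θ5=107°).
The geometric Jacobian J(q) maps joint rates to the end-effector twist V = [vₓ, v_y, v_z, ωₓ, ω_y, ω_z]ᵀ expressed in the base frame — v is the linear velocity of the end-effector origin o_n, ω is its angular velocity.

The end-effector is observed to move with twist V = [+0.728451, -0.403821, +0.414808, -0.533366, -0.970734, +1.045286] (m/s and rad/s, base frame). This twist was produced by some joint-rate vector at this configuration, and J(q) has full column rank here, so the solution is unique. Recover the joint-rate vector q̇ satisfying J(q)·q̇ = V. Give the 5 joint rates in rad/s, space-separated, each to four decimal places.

o_n = [1.0817, -0.8427, -0.6487]
J₁: ẑ×o_n = [0.8427, 1.0817, -0.0000], ω = ẑ
J2: z=[0.7193, 0.6947, 0.0000] o=[0.4376, -0.4532, 0.0000] → [-0.4507, 0.4667, -0.7276, 0.7193, 0.6947, 0.0000]
J3: z=[0.7193, 0.6947, 0.0000] o=[0.6968, -0.7215, 0.0725] → [-0.5010, 0.5188, -0.3546, 0.7193, 0.6947, 0.0000]
J4: z=[0.7193, 0.6947, 0.0000] o=[0.6370, -0.6596, -0.4707] → [-0.1237, 0.1281, -0.4406, 0.7193, 0.6947, 0.0000]
J5: z=[-0.2602, 0.2695, -0.9272] o=[1.3358, -0.7066, -0.6805] → [-0.1176, 0.2439, 0.1039, -0.2602, 0.2695, -0.9272]
q̇ = J⁺·V = [0.2340, -0.2970, -0.5310, -0.2300, -0.8750]

0.2340 -0.2970 -0.5310 -0.2300 -0.8750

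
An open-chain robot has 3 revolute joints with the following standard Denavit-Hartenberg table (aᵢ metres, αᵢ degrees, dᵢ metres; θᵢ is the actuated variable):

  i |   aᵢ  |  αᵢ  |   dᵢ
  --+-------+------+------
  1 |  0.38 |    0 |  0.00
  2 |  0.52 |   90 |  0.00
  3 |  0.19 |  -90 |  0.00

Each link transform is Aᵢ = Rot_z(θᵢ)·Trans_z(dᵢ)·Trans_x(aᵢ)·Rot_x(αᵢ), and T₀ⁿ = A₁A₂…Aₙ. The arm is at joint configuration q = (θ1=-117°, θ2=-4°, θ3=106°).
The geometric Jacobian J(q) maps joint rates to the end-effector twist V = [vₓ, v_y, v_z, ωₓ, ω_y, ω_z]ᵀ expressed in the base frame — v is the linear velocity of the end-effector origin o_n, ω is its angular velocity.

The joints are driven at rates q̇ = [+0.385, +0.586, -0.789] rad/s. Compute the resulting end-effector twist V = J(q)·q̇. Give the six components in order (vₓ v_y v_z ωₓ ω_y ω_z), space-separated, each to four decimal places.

0.4453 -0.4238 0.0413 0.6763 -0.4064 0.9710

o_n = [-0.4134, -0.7394, 0.1826]
J₁: ẑ×o_n = [0.7394, -0.4134, 0.0000], ω = ẑ
J2: z=[0.0000, 0.0000, 1.0000] o=[-0.1725, -0.3386, 0.0000] → [0.4008, -0.2408, 0.0000, 0.0000, 0.0000, 1.0000]
J3: z=[-0.8572, 0.5150, 0.0000] o=[-0.4403, -0.7843, 0.0000] → [0.0941, 0.1566, -0.0524, -0.8572, 0.5150, 0.0000]
V = J·q̇ = [0.4453, -0.4238, 0.0413, 0.6763, -0.4064, 0.9710]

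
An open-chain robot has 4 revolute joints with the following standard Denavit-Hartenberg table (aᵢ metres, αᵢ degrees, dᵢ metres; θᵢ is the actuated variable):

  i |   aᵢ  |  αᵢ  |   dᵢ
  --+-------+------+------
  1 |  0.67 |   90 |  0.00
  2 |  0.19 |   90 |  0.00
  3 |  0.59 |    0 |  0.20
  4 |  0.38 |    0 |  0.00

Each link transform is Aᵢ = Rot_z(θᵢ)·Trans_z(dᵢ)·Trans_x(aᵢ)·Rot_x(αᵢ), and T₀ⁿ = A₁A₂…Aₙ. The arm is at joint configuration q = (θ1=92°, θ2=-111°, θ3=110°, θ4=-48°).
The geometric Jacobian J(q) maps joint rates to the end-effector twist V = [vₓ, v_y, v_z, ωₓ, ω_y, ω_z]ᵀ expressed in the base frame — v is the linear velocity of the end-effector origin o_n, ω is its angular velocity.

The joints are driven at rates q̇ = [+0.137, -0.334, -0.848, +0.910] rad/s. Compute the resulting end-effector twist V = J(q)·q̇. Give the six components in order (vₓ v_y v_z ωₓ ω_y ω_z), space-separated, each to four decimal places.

0.1264 -0.0627 -0.3372 -0.3318 -0.0695 0.1592

o_n = [0.8746, 0.4544, -0.0839]
J₁: ẑ×o_n = [-0.4544, 0.8746, 0.0000], ω = ẑ
J2: z=[0.9994, 0.0349, 0.0000] o=[-0.0234, 0.6696, 0.0000] → [-0.0029, 0.0838, -0.2464, 0.9994, 0.0349, 0.0000]
J3: z=[0.0326, -0.9330, 0.3584] o=[-0.0210, 0.6015, -0.1774] → [-0.0345, 0.3179, 0.8308, 0.0326, -0.9330, 0.3584]
J4: z=[0.0326, -0.9330, 0.3584] o=[0.5371, 0.5066, 0.0827] → [0.1741, 0.1264, 0.3132, 0.0326, -0.9330, 0.3584]
V = J·q̇ = [0.1264, -0.0627, -0.3372, -0.3318, -0.0695, 0.1592]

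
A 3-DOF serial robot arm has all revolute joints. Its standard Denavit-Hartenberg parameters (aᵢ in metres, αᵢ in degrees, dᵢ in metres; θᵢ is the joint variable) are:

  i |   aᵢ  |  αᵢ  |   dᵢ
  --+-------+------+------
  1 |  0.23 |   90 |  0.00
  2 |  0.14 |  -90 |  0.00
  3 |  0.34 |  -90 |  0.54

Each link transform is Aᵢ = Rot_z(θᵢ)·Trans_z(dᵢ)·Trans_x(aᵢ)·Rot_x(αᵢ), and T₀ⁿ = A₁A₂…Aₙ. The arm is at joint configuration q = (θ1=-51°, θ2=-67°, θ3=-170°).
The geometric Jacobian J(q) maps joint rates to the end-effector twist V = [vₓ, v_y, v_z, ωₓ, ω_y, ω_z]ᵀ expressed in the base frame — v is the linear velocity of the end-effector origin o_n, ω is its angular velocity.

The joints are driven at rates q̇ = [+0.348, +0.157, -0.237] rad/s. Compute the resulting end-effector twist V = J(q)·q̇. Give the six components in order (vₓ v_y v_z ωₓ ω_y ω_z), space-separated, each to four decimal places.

0.2086 0.2284 0.0790 -0.2593 0.0707 0.2554

o_n = [0.3638, -0.5430, 0.3903]
J₁: ẑ×o_n = [0.5430, 0.3638, -0.0000], ω = ẑ
J2: z=[-0.7771, -0.6293, 0.0000] o=[0.1447, -0.1787, 0.0000] → [-0.2456, 0.3034, 0.4209, -0.7771, -0.6293, 0.0000]
J3: z=[0.5793, -0.7154, 0.3907] o=[0.1792, -0.2213, -0.1289] → [-0.2457, -0.2286, -0.0543, 0.5793, -0.7154, 0.3907]
V = J·q̇ = [0.2086, 0.2284, 0.0790, -0.2593, 0.0707, 0.2554]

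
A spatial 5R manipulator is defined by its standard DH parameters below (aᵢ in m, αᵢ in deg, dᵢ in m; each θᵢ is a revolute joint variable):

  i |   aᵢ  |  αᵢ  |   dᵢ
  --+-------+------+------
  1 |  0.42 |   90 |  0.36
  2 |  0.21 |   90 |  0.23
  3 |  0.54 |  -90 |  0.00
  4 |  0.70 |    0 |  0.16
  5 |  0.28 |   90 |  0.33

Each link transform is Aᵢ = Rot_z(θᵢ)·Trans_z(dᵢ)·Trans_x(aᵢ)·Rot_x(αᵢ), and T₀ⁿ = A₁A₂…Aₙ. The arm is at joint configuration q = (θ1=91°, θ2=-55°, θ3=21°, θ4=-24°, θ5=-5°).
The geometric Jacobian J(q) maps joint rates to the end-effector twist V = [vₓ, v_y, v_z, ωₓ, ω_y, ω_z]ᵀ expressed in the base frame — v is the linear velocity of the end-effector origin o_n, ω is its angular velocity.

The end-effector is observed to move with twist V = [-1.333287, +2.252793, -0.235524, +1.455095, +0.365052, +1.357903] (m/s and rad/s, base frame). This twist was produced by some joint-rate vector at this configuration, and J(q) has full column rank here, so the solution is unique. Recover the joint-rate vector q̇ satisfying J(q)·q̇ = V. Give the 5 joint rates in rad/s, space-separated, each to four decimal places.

o_n = [1.1827, 0.8788, -0.9986]
J₁: ẑ×o_n = [-0.8788, 1.1827, 0.0000], ω = ẑ
J2: z=[0.9998, 0.0175, 0.0000] o=[-0.0073, 0.4199, 0.3600] → [-0.0237, 1.3584, 0.4380, 0.9998, 0.0175, 0.0000]
J3: z=[0.0143, -0.8190, -0.5736] o=[0.2205, 0.5444, 0.1880] → [1.1637, -0.5349, 0.7929, 0.0143, -0.8190, -0.5736]
J4: z=[0.9370, -0.1892, 0.2936] o=[0.4090, 0.8369, -0.2250] → [0.1341, 0.9521, 0.1857, 0.9370, -0.1892, 0.2936]
J5: z=[0.9370, -0.1892, 0.2936] o=[0.7861, 0.9198, -0.8304] → [0.0439, 0.2741, 0.0367, 0.9370, -0.1892, 0.2936]
q̇ = J⁺·V = [0.6870, 0.5370, -0.6630, 0.1250, 0.8650]

0.6870 0.5370 -0.6630 0.1250 0.8650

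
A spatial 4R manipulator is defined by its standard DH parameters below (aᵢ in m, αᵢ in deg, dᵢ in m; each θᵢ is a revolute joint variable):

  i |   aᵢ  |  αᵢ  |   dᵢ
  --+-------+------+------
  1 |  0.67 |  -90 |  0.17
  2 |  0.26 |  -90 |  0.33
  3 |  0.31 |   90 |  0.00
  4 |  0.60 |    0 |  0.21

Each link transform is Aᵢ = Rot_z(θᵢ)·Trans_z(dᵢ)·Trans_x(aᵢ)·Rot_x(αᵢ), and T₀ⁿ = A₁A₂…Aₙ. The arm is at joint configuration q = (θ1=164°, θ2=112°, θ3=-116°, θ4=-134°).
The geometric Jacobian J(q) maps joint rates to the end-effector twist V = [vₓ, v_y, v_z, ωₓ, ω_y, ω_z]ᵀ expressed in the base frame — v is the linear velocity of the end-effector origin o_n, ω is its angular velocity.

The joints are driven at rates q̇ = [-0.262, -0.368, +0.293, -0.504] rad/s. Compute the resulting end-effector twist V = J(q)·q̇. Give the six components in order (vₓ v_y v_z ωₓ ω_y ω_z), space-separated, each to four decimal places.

0.1866 0.3863 0.1724 0.4648 0.0197 -0.5722

o_n = [-1.0253, 0.1463, -0.1012]
J₁: ẑ×o_n = [-0.1463, -1.0253, 0.0000], ω = ẑ
J2: z=[-0.2756, -0.9613, 0.0000] o=[-0.6440, 0.1847, 0.1700] → [0.2606, -0.0747, -0.3559, -0.2756, -0.9613, 0.0000]
J3: z=[0.8913, -0.2556, 0.3746] o=[-0.6414, -0.1594, -0.0711] → [-0.1068, -0.1170, 0.1744, 0.8913, -0.2556, 0.3746]
J4: z=[-0.2028, 0.5142, 0.8333] o=[-0.7671, -0.4132, 0.0549] → [-0.5465, -0.2468, 0.0193, -0.2028, 0.5142, 0.8333]
V = J·q̇ = [0.1866, 0.3863, 0.1724, 0.4648, 0.0197, -0.5722]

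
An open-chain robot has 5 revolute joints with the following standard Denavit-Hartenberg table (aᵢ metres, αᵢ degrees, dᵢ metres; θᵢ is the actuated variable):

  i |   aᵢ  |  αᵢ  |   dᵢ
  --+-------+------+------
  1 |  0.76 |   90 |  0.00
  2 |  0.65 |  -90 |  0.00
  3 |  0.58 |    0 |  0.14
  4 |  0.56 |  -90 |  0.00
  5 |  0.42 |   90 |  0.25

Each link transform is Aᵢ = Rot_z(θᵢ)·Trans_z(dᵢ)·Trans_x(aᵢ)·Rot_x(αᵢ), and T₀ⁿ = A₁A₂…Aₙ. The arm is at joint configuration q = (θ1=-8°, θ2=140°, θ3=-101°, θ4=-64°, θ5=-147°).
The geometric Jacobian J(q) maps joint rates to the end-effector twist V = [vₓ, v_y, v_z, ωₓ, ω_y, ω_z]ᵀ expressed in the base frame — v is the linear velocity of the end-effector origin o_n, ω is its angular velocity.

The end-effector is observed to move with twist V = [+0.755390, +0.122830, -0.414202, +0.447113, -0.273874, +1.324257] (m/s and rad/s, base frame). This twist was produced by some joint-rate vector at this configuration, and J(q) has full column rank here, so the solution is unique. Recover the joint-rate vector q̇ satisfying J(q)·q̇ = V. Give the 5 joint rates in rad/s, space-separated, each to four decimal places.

o_n = [0.0916, -0.8860, -0.0232]
J₁: ẑ×o_n = [0.8860, 0.0916, -0.0000], ω = ẑ
J2: z=[-0.1392, -0.9903, 0.0000] o=[0.7526, -0.1058, 0.0000] → [0.0230, -0.0032, -0.5460, -0.1392, -0.9903, 0.0000]
J3: z=[-0.6365, 0.0895, -0.7660] o=[0.2595, -0.0365, 0.4178] → [-0.6902, -0.1521, 0.5558, -0.6365, 0.0895, -0.7660]
J4: z=[-0.6365, 0.0895, -0.7660] o=[0.1751, -0.5996, 0.2394] → [-0.2429, -0.1032, 0.1898, -0.6365, 0.0895, -0.7660]
J5: z=[-0.3308, -0.9289, 0.1664] o=[0.5653, -0.8007, -0.1083] → [-0.0648, -0.0507, -0.4119, -0.3308, -0.9289, 0.1664]
q̇ = J⁺·V = [0.3610, -0.7270, -0.5830, -0.4640, 0.9690]

0.3610 -0.7270 -0.5830 -0.4640 0.9690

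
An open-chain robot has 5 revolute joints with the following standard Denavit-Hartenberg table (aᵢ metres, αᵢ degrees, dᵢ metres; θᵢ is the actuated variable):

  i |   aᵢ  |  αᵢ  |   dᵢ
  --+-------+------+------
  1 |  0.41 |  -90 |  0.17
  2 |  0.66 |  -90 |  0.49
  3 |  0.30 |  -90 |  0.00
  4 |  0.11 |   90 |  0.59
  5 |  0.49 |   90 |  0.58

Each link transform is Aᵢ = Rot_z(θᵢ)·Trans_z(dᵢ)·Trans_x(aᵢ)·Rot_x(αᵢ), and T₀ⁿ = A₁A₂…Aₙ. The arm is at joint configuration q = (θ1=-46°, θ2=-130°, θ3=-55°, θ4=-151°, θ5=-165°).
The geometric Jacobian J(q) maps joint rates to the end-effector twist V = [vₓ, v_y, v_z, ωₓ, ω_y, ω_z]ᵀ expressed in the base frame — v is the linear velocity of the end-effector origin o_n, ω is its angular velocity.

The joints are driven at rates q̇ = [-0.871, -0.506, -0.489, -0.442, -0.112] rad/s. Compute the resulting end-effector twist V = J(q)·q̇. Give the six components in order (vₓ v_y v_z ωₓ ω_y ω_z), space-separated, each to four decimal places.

0.9646 0.8669 -0.4921 -0.2100 -0.0820 -1.3759

o_n = [-0.2695, 0.9989, 0.6748]
J₁: ẑ×o_n = [-0.9989, -0.2695, 0.0000], ω = ẑ
J2: z=[0.7193, 0.6947, 0.0000] o=[0.2848, -0.2949, 0.1700] → [0.3507, -0.3631, 1.3157, 0.7193, 0.6947, 0.0000]
J3: z=[0.5321, -0.5510, 0.6428] o=[0.3426, 0.3506, 0.6756] → [-0.4163, -0.3930, 0.0077, 0.5321, -0.5510, 0.6428]
J4: z=[-0.7784, -0.0197, 0.6275] o=[0.4425, 0.6009, 0.8074] → [-0.2471, -0.5500, -0.3238, -0.7784, -0.0197, 0.6275]
J5: z=[-0.6269, 0.0775, -0.7752] o=[-0.0204, 0.4796, 1.1696] → [0.3642, -0.1171, -0.3062, -0.6269, 0.0775, -0.7752]
V = J·q̇ = [0.9646, 0.8669, -0.4921, -0.2100, -0.0820, -1.3759]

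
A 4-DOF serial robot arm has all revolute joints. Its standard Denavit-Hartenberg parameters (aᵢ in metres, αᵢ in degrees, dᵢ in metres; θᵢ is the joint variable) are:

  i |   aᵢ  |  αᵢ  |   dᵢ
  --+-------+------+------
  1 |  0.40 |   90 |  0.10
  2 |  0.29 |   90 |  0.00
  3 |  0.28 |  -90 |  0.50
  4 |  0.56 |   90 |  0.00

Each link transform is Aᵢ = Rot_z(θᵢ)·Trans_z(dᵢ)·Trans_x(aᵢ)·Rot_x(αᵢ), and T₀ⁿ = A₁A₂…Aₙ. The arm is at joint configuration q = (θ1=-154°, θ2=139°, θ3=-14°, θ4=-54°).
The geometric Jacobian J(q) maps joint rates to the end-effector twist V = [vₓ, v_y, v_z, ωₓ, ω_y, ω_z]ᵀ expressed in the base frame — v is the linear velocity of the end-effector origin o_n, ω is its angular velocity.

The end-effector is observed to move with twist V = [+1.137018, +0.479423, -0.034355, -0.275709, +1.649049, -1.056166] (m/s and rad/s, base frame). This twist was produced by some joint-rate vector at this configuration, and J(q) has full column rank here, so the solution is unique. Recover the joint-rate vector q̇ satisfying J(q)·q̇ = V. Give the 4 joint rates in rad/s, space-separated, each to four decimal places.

-0.8570 0.6890 -0.4620 0.9420

o_n = [-0.2592, -0.2904, 1.3973]
J₁: ẑ×o_n = [0.2904, -0.2592, 0.0000], ω = ẑ
J2: z=[-0.4384, 0.8988, 0.0000] o=[-0.3595, -0.1753, 0.1000] → [1.1660, 0.5687, -0.0397, -0.4384, 0.8988, 0.0000]
J3: z=[-0.5897, -0.2876, 0.7547] o=[-0.1628, -0.0794, 0.2903] → [-0.1591, 0.5800, 0.0967, -0.5897, -0.2876, 0.7547]
J4: z=[-0.2612, 0.9521, 0.1587] o=[-0.2436, -0.1942, 0.8459] → [0.5403, 0.1416, 0.0400, -0.2612, 0.9521, 0.1587]
q̇ = J⁺·V = [-0.8570, 0.6890, -0.4620, 0.9420]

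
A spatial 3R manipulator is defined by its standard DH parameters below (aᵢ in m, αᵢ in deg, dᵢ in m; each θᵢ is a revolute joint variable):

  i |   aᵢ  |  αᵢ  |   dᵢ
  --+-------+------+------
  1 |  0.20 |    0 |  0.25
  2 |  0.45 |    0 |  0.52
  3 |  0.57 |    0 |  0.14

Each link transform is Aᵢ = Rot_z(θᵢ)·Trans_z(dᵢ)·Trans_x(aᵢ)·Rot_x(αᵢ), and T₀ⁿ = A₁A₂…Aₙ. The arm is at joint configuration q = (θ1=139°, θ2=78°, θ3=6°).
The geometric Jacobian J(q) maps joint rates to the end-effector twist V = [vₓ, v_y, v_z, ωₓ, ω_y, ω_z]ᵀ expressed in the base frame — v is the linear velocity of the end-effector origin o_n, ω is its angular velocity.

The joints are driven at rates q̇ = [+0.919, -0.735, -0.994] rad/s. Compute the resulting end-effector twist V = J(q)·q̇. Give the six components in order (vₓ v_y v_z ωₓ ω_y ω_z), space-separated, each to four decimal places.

o_n = [-0.9272, -0.5283, 0.9100]
J₁: ẑ×o_n = [0.5283, -0.9272, 0.0000], ω = ẑ
J2: z=[0.0000, 0.0000, 1.0000] o=[-0.1509, 0.1312, 0.2500] → [0.6596, -0.7763, 0.0000, 0.0000, 0.0000, 1.0000]
J3: z=[0.0000, 0.0000, 1.0000] o=[-0.5103, -0.1396, 0.7700] → [0.3887, -0.4169, 0.0000, 0.0000, 0.0000, 1.0000]
V = J·q̇ = [-0.3856, 0.1328, 0.0000, 0.0000, 0.0000, -0.8100]

-0.3856 0.1328 0.0000 0.0000 0.0000 -0.8100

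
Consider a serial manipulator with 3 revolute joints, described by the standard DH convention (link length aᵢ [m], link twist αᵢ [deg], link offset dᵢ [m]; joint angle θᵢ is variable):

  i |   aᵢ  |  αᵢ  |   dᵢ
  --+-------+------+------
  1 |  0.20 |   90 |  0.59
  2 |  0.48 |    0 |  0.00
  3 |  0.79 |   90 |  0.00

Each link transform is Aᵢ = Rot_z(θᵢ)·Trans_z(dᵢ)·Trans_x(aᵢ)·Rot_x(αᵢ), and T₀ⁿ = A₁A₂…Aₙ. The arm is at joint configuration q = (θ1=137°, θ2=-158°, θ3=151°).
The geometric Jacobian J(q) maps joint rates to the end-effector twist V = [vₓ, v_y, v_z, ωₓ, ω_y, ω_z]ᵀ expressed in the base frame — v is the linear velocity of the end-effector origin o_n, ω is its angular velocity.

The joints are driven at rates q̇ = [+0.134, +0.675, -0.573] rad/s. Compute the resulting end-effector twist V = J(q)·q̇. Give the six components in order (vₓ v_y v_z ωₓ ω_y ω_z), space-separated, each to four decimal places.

o_n = [-0.3942, 0.3676, 0.3139]
J₁: ẑ×o_n = [-0.3676, -0.3942, 0.0000], ω = ẑ
J2: z=[0.6820, 0.7314, 0.0000] o=[-0.1463, 0.1364, 0.5900] → [-0.2019, 0.1883, 0.3391, 0.6820, 0.7314, 0.0000]
J3: z=[0.6820, 0.7314, 0.0000] o=[0.1792, -0.1671, 0.4102] → [-0.0704, 0.0657, 0.7841, 0.6820, 0.7314, 0.0000]
V = J·q̇ = [-0.1452, 0.0366, -0.2204, 0.0696, 0.0746, 0.1340]

-0.1452 0.0366 -0.2204 0.0696 0.0746 0.1340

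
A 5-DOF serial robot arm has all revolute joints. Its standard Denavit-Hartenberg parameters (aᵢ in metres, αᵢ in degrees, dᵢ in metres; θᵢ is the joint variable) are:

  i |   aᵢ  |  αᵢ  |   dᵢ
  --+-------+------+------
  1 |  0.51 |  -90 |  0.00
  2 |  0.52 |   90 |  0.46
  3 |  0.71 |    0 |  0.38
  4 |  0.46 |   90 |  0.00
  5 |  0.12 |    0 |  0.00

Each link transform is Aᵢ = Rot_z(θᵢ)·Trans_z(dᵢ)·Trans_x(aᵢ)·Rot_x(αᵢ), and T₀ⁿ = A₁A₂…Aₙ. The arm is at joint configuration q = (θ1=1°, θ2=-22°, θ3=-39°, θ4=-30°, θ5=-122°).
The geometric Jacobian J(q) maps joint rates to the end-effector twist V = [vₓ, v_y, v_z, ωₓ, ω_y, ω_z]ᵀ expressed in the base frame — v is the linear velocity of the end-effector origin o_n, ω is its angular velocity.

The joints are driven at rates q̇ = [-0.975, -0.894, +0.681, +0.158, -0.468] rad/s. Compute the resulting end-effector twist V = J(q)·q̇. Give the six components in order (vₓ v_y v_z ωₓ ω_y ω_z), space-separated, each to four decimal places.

o_n = [1.5372, -0.3301, 0.7127]
J₁: ẑ×o_n = [0.3301, 1.5372, -0.0000], ω = ẑ
J2: z=[-0.0175, 0.9998, 0.0000] o=[0.5099, 0.0089, 0.0000] → [0.7126, 0.0124, -1.0212, -0.0175, 0.9998, 0.0000]
J3: z=[-0.3745, -0.0065, 0.9272] o=[0.9840, 0.4772, 0.1948] → [0.7452, 0.7069, 0.3060, -0.3745, -0.0065, 0.9272]
J4: z=[-0.3745, -0.0065, 0.9272] o=[1.3609, 0.0369, 0.7538] → [0.3406, 0.1480, 0.1386, -0.3745, -0.0065, 0.9272]
J5: z=[-0.8592, -0.3734, -0.3497] o=[1.5213, -0.3898, 0.8156] → [0.0593, -0.0940, -0.0453, -0.8592, -0.3734, -0.3497]
V = J·q̇ = [-0.4254, -0.9611, 1.1645, 0.1035, -0.7246, -0.0334]

-0.4254 -0.9611 1.1645 0.1035 -0.7246 -0.0334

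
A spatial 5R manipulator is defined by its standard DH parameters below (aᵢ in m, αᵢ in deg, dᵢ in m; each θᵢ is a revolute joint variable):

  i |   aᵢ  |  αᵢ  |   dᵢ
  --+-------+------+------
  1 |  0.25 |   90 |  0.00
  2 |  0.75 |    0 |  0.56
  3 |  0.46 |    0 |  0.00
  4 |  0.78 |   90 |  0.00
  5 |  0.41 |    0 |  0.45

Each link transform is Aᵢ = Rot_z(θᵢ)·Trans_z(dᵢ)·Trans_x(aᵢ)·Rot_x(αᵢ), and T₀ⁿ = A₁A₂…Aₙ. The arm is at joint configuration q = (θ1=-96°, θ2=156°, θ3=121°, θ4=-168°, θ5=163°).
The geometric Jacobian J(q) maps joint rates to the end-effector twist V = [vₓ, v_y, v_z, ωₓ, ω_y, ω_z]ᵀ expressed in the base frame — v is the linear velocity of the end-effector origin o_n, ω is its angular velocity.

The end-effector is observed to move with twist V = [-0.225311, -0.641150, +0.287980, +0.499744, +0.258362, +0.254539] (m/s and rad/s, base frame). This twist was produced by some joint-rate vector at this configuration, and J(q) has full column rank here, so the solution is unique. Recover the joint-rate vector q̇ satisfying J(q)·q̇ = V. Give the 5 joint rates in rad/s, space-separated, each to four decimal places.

0.3610 -0.5690 0.5990 -0.5000 -0.3270

o_n = [-0.6678, 0.1505, 0.3618]
J₁: ẑ×o_n = [-0.1505, -0.6678, 0.0000], ω = ẑ
J2: z=[-0.9945, 0.1045, 0.0000] o=[-0.0261, -0.2486, 0.0000] → [0.0378, 0.3598, -0.3299, -0.9945, 0.1045, 0.0000]
J3: z=[-0.9945, 0.1045, 0.0000] o=[-0.5114, 0.4913, 0.3051] → [0.0059, 0.0564, 0.3553, -0.9945, 0.1045, 0.0000]
J4: z=[-0.9945, 0.1045, 0.0000] o=[-0.5173, 0.4356, -0.1515] → [0.0537, 0.5105, 0.2992, -0.9945, 0.1045, 0.0000]
J5: z=[-0.0988, -0.9403, 0.3256] o=[-0.4908, 0.6881, 0.5860] → [0.3859, -0.0798, -0.1133, -0.0988, -0.9403, 0.3256]
q̇ = J⁺·V = [0.3610, -0.5690, 0.5990, -0.5000, -0.3270]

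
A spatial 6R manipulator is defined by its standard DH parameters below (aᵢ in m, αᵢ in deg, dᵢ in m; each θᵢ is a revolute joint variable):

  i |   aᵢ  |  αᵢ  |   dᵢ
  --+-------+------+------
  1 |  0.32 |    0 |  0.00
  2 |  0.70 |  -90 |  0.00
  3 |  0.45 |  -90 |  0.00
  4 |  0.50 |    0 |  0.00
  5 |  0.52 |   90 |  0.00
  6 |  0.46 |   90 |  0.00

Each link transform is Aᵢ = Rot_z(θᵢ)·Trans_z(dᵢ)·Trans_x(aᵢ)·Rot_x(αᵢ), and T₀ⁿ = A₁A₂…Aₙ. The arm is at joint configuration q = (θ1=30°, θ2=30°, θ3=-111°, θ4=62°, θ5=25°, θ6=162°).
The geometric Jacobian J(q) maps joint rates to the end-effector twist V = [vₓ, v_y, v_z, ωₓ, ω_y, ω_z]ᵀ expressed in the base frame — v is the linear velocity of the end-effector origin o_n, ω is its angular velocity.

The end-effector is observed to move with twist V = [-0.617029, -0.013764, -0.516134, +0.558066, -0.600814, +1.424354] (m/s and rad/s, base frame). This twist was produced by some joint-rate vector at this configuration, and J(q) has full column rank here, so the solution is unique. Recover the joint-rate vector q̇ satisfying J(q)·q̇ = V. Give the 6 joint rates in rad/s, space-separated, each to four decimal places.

0.6720 0.0010 -0.8250 0.7020 -0.6580 0.7890

o_n = [1.0237, 0.4054, 0.6942]
J₁: ẑ×o_n = [-0.4054, 1.0237, 0.0000], ω = ẑ
J2: z=[0.0000, 0.0000, 1.0000] o=[0.2771, 0.1600, 0.0000] → [-0.2454, 0.7466, 0.0000, 0.0000, 0.0000, 1.0000]
J3: z=[-0.8660, 0.5000, 0.0000] o=[0.6271, 0.7662, 0.0000] → [0.3471, 0.6012, 0.1142, -0.8660, 0.5000, 0.0000]
J4: z=[0.4668, 0.8085, 0.3584] o=[0.5465, 0.6266, 0.4201] → [0.3009, 0.0431, -0.4891, 0.4668, 0.8085, 0.3584]
J5: z=[0.4668, 0.8085, 0.3584] o=[0.8868, 0.3330, 0.6393] → [0.0185, 0.0234, -0.0769, 0.4668, 0.8085, 0.3584]
J6: z=[-0.2243, -0.2838, 0.9323] o=[1.3316, 0.0649, 0.6647] → [-0.3258, -0.2804, -0.1637, -0.2243, -0.2838, 0.9323]
q̇ = J⁺·V = [0.6720, 0.0010, -0.8250, 0.7020, -0.6580, 0.7890]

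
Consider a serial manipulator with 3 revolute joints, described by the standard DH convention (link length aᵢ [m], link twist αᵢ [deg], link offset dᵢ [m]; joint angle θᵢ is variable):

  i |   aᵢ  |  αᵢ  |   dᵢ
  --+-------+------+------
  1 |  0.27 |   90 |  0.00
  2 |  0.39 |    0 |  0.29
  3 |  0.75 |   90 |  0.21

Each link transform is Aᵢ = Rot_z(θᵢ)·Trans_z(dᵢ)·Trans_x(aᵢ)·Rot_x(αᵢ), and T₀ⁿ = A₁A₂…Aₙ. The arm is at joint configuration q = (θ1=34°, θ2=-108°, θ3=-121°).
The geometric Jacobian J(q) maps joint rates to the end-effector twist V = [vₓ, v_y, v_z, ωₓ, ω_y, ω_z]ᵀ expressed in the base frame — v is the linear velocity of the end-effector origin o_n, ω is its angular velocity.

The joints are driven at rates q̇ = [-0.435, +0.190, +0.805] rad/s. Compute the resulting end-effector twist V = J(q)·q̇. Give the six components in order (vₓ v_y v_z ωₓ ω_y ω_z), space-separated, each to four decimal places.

-0.6721 -0.2736 -0.5125 0.5564 -0.8249 -0.4350

o_n = [-0.0044, -0.6061, 0.1951]
J₁: ẑ×o_n = [0.6061, -0.0044, 0.0000], ω = ẑ
J2: z=[0.5592, -0.8290, 0.0000] o=[0.2238, 0.1510, 0.0000] → [-0.1618, -0.1091, -0.6126, 0.5592, -0.8290, 0.0000]
J3: z=[0.5592, -0.8290, 0.0000] o=[0.2861, -0.1568, -0.3709] → [-0.4693, -0.3165, -0.4920, 0.5592, -0.8290, 0.0000]
V = J·q̇ = [-0.6721, -0.2736, -0.5125, 0.5564, -0.8249, -0.4350]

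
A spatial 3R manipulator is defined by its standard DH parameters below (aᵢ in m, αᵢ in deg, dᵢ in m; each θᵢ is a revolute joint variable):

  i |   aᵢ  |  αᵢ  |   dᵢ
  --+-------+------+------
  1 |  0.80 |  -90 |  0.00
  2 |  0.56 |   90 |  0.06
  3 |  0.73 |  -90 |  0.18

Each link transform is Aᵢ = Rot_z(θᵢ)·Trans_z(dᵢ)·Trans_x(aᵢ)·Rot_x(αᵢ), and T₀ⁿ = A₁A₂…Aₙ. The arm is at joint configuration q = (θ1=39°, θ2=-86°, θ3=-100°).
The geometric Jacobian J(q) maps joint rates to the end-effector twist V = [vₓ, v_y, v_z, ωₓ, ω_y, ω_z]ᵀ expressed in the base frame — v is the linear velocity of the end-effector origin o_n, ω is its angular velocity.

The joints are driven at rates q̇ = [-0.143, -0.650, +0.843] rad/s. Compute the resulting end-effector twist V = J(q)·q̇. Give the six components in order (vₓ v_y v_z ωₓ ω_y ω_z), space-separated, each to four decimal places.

-0.1392 -0.3700 0.5075 -0.2445 -1.0344 -0.0842

o_n = [0.9203, -0.1026, 0.4447]
J₁: ẑ×o_n = [0.1026, 0.9203, -0.0000], ω = ẑ
J2: z=[-0.6293, 0.7771, 0.0000] o=[0.6217, 0.5035, 0.0000] → [0.3456, 0.2799, 0.1493, -0.6293, 0.7771, 0.0000]
J3: z=[-0.7753, -0.6278, 0.0698] o=[0.6143, 0.5747, 0.5586] → [0.1187, -0.0670, 0.7172, -0.7753, -0.6278, 0.0698]
V = J·q̇ = [-0.1392, -0.3700, 0.5075, -0.2445, -1.0344, -0.0842]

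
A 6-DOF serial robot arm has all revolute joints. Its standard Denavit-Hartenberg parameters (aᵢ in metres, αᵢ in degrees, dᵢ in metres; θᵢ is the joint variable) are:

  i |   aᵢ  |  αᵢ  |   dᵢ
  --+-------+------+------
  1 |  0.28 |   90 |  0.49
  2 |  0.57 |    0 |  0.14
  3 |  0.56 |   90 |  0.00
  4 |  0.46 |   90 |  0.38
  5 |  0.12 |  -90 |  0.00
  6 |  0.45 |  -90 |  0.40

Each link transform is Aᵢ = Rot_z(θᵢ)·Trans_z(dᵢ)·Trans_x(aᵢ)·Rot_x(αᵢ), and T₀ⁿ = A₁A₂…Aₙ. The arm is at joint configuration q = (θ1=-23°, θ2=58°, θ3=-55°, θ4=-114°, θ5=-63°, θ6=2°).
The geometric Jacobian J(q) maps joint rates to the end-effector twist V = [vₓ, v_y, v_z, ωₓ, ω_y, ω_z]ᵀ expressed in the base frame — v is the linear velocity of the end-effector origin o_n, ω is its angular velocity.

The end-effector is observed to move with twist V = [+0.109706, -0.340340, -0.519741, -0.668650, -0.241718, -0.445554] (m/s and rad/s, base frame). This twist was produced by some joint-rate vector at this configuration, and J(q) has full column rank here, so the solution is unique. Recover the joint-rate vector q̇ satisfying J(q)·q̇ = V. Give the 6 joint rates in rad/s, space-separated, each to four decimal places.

o_n = [0.9959, 0.4990, 0.9267]
J₁: ẑ×o_n = [-0.4990, 0.9959, 0.0000], ω = ẑ
J2: z=[-0.3907, -0.9205, 0.0000] o=[0.2577, -0.1094, 0.4900] → [-0.4020, 0.1706, 0.4418, -0.3907, -0.9205, 0.0000]
J3: z=[-0.3907, -0.9205, 0.0000] o=[0.4811, -0.3563, 0.9734] → [0.0430, -0.0183, 0.1397, -0.3907, -0.9205, 0.0000]
J4: z=[0.0482, -0.0204, -0.9986] o=[0.9959, -0.5748, 1.0027] → [1.0739, 0.0036, 0.0517, 0.0482, -0.0204, -0.9986]
J5: z=[-0.9987, -0.0179, -0.0478] o=[1.0064, -0.1227, 0.6134] → [0.0241, 0.3133, -0.6212, -0.9987, -0.0179, -0.0478]
J6: z=[0.0068, 0.8814, -0.4723] o=[1.0003, -0.0661, 0.7190] → [0.4499, 0.0007, 0.0077, 0.0068, 0.8814, -0.4723]
q̇ = J⁺·V = [-0.6040, 0.0450, -0.3510, 0.0760, 0.7890, -0.5760]

-0.6040 0.0450 -0.3510 0.0760 0.7890 -0.5760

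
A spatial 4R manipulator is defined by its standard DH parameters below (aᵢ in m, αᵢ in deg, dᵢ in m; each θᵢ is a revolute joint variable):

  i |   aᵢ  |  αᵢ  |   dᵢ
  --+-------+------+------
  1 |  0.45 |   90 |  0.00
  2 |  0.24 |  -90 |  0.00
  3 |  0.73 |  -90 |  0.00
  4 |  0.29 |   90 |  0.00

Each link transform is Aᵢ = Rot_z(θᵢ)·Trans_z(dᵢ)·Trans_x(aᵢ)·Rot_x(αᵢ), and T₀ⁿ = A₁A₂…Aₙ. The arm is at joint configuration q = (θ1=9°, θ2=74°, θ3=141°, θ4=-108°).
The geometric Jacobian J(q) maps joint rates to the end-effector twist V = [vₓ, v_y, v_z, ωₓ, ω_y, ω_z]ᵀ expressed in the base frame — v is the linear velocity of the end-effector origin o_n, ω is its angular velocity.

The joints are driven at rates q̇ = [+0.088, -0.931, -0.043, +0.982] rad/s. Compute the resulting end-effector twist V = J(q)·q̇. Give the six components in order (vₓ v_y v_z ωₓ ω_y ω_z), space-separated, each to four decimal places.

-0.3606 0.1473 0.1515 -0.1537 0.1456 -0.5179

o_n = [0.0494, 0.4159, -0.1717]
J₁: ẑ×o_n = [-0.4159, 0.0494, 0.0000], ω = ẑ
J2: z=[0.1564, -0.9877, 0.0000] o=[0.4445, 0.0704, 0.0000] → [0.1696, 0.0269, -0.3361, 0.1564, -0.9877, 0.0000]
J3: z=[-0.9494, -0.1504, 0.2756] o=[0.5098, 0.0807, 0.2307] → [-0.0319, -0.5089, -0.3874, -0.9494, -0.1504, 0.2756]
J4: z=[-0.0498, -0.7947, -0.6049] o=[0.2835, 0.5100, -0.3146] → [-0.1706, 0.1487, -0.1813, -0.0498, -0.7947, -0.6049]
V = J·q̇ = [-0.3606, 0.1473, 0.1515, -0.1537, 0.1456, -0.5179]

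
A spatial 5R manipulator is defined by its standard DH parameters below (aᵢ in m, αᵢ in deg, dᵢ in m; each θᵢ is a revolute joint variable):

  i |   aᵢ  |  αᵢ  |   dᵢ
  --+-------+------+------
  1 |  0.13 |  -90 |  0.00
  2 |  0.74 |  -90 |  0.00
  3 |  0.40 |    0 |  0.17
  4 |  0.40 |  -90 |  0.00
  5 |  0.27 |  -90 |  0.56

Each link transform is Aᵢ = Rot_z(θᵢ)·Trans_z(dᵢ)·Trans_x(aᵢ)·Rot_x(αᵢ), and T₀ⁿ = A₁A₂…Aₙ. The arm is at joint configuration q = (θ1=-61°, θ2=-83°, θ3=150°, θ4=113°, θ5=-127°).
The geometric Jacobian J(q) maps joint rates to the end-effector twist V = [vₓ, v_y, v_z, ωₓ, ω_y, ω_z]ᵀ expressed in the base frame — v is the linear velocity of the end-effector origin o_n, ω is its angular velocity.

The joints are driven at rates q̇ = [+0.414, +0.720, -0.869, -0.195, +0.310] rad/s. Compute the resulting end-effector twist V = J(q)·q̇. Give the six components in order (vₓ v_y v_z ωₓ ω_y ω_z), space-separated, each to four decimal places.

o_n = [0.3939, -0.4962, 0.8666]
J₁: ẑ×o_n = [0.4962, 0.3939, -0.0000], ω = ẑ
J2: z=[0.8746, 0.4848, 0.0000] o=[0.0630, -0.1137, 0.0000] → [0.4201, -0.7580, -0.4949, 0.8746, 0.4848, 0.0000]
J3: z=[0.4812, -0.8681, -0.1219] o=[0.1067, -0.1926, 0.7345] → [-0.1517, -0.0986, 0.1032, 0.4812, -0.8681, -0.1219]
J4: z=[0.4812, -0.8681, -0.1219] o=[-0.0068, -0.4002, 0.3699] → [-0.4429, -0.2878, 0.3017, 0.4812, -0.8681, -0.1219]
J5: z=[0.1652, -0.0467, 0.9851] o=[0.3375, -0.2025, 0.3216] → [0.2638, -0.0345, -0.0459, 0.1652, -0.0467, 0.9851]
V = J·q̇ = [0.8079, -0.2515, -0.5191, 0.1690, 1.2582, 0.8491]

0.8079 -0.2515 -0.5191 0.1690 1.2582 0.8491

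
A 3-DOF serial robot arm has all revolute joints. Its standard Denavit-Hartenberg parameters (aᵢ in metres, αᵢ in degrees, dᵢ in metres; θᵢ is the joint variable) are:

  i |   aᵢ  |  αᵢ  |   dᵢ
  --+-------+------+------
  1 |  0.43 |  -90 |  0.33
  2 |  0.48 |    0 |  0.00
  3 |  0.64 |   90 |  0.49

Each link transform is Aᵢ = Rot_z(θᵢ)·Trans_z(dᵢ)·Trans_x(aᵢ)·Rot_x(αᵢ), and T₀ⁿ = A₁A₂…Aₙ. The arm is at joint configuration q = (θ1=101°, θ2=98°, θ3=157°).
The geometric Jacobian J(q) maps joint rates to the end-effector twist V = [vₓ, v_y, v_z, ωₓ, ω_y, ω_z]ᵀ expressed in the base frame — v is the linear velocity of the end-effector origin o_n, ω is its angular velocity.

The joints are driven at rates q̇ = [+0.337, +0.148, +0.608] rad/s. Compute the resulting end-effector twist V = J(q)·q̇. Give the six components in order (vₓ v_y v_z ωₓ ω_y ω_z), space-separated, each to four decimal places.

-0.1096 0.2149 0.1351 -0.7421 -0.1443 0.3370

o_n = [-0.5187, 0.1004, 0.4729]
J₁: ẑ×o_n = [-0.1004, -0.5187, 0.0000], ω = ẑ
J2: z=[-0.9816, -0.1908, 0.0000] o=[-0.0820, 0.4221, 0.3300] → [-0.0273, 0.1402, 0.2324, -0.9816, -0.1908, 0.0000]
J3: z=[-0.9816, -0.1908, 0.0000] o=[-0.0693, 0.3565, -0.1453] → [-0.1180, 0.6068, 0.1656, -0.9816, -0.1908, 0.0000]
V = J·q̇ = [-0.1096, 0.2149, 0.1351, -0.7421, -0.1443, 0.3370]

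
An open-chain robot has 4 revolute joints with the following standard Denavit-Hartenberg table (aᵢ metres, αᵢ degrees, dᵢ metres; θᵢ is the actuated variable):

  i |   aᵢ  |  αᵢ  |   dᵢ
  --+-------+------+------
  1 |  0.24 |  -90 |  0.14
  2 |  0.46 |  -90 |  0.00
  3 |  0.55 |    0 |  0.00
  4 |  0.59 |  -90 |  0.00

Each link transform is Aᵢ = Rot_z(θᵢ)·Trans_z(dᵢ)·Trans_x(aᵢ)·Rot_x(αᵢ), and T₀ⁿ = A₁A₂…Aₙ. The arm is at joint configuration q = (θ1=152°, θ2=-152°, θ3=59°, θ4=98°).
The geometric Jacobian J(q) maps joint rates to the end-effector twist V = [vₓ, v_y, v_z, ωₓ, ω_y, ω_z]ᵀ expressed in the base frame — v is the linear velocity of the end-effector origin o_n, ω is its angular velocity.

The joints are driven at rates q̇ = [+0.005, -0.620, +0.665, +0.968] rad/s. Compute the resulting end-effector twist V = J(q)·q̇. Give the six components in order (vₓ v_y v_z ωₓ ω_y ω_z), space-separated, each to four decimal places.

o_n = [0.2737, 0.6495, 0.2340]
J₁: ẑ×o_n = [-0.6495, 0.2737, 0.0000], ω = ẑ
J2: z=[-0.4695, -0.8829, 0.0000] o=[-0.2119, 0.1127, 0.1400] → [-0.0830, 0.0441, 0.1767, -0.4695, -0.8829, 0.0000]
J3: z=[-0.4145, 0.2204, 0.8829] o=[0.1467, -0.0780, 0.3560] → [-0.6692, 0.0616, -0.3296, -0.4145, 0.2204, 0.8829]
J4: z=[-0.4145, 0.2204, 0.8829] o=[0.5889, 0.2208, 0.4889] → [-0.4347, -0.3840, -0.1082, -0.4145, 0.2204, 0.8829]
V = J·q̇ = [-0.8176, -0.3567, -0.4335, -0.3858, 0.9073, 1.4469]

-0.8176 -0.3567 -0.4335 -0.3858 0.9073 1.4469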